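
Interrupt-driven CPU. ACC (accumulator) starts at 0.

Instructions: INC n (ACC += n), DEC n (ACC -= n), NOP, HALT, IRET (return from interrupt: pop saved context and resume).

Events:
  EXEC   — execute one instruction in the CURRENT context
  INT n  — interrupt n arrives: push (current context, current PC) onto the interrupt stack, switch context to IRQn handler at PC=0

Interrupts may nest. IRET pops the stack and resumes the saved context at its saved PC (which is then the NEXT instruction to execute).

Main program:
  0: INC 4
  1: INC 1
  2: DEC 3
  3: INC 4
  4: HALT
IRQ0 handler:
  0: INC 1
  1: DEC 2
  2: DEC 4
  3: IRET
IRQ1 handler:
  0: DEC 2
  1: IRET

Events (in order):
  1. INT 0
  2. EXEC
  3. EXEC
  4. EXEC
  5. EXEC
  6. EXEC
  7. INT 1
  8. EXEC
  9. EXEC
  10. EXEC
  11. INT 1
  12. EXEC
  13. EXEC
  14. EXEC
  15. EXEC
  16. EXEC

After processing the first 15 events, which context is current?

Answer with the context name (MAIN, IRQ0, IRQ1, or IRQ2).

Answer: MAIN

Derivation:
Event 1 (INT 0): INT 0 arrives: push (MAIN, PC=0), enter IRQ0 at PC=0 (depth now 1)
Event 2 (EXEC): [IRQ0] PC=0: INC 1 -> ACC=1
Event 3 (EXEC): [IRQ0] PC=1: DEC 2 -> ACC=-1
Event 4 (EXEC): [IRQ0] PC=2: DEC 4 -> ACC=-5
Event 5 (EXEC): [IRQ0] PC=3: IRET -> resume MAIN at PC=0 (depth now 0)
Event 6 (EXEC): [MAIN] PC=0: INC 4 -> ACC=-1
Event 7 (INT 1): INT 1 arrives: push (MAIN, PC=1), enter IRQ1 at PC=0 (depth now 1)
Event 8 (EXEC): [IRQ1] PC=0: DEC 2 -> ACC=-3
Event 9 (EXEC): [IRQ1] PC=1: IRET -> resume MAIN at PC=1 (depth now 0)
Event 10 (EXEC): [MAIN] PC=1: INC 1 -> ACC=-2
Event 11 (INT 1): INT 1 arrives: push (MAIN, PC=2), enter IRQ1 at PC=0 (depth now 1)
Event 12 (EXEC): [IRQ1] PC=0: DEC 2 -> ACC=-4
Event 13 (EXEC): [IRQ1] PC=1: IRET -> resume MAIN at PC=2 (depth now 0)
Event 14 (EXEC): [MAIN] PC=2: DEC 3 -> ACC=-7
Event 15 (EXEC): [MAIN] PC=3: INC 4 -> ACC=-3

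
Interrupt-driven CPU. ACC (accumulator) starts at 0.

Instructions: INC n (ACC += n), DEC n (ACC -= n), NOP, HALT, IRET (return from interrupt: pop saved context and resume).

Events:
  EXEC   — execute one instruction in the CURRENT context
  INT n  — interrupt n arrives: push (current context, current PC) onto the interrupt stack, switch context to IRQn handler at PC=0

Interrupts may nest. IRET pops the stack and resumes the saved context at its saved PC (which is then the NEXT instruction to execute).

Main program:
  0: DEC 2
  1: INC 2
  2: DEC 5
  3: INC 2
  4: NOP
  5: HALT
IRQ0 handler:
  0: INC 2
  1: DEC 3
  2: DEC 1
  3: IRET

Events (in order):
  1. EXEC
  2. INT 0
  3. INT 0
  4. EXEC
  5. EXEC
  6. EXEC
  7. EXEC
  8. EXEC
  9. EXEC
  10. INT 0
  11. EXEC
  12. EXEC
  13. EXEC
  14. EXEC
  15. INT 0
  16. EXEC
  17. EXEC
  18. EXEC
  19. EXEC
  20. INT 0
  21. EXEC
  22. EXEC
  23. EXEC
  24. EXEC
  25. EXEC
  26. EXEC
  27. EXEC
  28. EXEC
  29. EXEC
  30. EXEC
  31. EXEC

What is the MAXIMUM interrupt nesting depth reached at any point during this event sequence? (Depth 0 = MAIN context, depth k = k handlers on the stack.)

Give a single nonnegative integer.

Event 1 (EXEC): [MAIN] PC=0: DEC 2 -> ACC=-2 [depth=0]
Event 2 (INT 0): INT 0 arrives: push (MAIN, PC=1), enter IRQ0 at PC=0 (depth now 1) [depth=1]
Event 3 (INT 0): INT 0 arrives: push (IRQ0, PC=0), enter IRQ0 at PC=0 (depth now 2) [depth=2]
Event 4 (EXEC): [IRQ0] PC=0: INC 2 -> ACC=0 [depth=2]
Event 5 (EXEC): [IRQ0] PC=1: DEC 3 -> ACC=-3 [depth=2]
Event 6 (EXEC): [IRQ0] PC=2: DEC 1 -> ACC=-4 [depth=2]
Event 7 (EXEC): [IRQ0] PC=3: IRET -> resume IRQ0 at PC=0 (depth now 1) [depth=1]
Event 8 (EXEC): [IRQ0] PC=0: INC 2 -> ACC=-2 [depth=1]
Event 9 (EXEC): [IRQ0] PC=1: DEC 3 -> ACC=-5 [depth=1]
Event 10 (INT 0): INT 0 arrives: push (IRQ0, PC=2), enter IRQ0 at PC=0 (depth now 2) [depth=2]
Event 11 (EXEC): [IRQ0] PC=0: INC 2 -> ACC=-3 [depth=2]
Event 12 (EXEC): [IRQ0] PC=1: DEC 3 -> ACC=-6 [depth=2]
Event 13 (EXEC): [IRQ0] PC=2: DEC 1 -> ACC=-7 [depth=2]
Event 14 (EXEC): [IRQ0] PC=3: IRET -> resume IRQ0 at PC=2 (depth now 1) [depth=1]
Event 15 (INT 0): INT 0 arrives: push (IRQ0, PC=2), enter IRQ0 at PC=0 (depth now 2) [depth=2]
Event 16 (EXEC): [IRQ0] PC=0: INC 2 -> ACC=-5 [depth=2]
Event 17 (EXEC): [IRQ0] PC=1: DEC 3 -> ACC=-8 [depth=2]
Event 18 (EXEC): [IRQ0] PC=2: DEC 1 -> ACC=-9 [depth=2]
Event 19 (EXEC): [IRQ0] PC=3: IRET -> resume IRQ0 at PC=2 (depth now 1) [depth=1]
Event 20 (INT 0): INT 0 arrives: push (IRQ0, PC=2), enter IRQ0 at PC=0 (depth now 2) [depth=2]
Event 21 (EXEC): [IRQ0] PC=0: INC 2 -> ACC=-7 [depth=2]
Event 22 (EXEC): [IRQ0] PC=1: DEC 3 -> ACC=-10 [depth=2]
Event 23 (EXEC): [IRQ0] PC=2: DEC 1 -> ACC=-11 [depth=2]
Event 24 (EXEC): [IRQ0] PC=3: IRET -> resume IRQ0 at PC=2 (depth now 1) [depth=1]
Event 25 (EXEC): [IRQ0] PC=2: DEC 1 -> ACC=-12 [depth=1]
Event 26 (EXEC): [IRQ0] PC=3: IRET -> resume MAIN at PC=1 (depth now 0) [depth=0]
Event 27 (EXEC): [MAIN] PC=1: INC 2 -> ACC=-10 [depth=0]
Event 28 (EXEC): [MAIN] PC=2: DEC 5 -> ACC=-15 [depth=0]
Event 29 (EXEC): [MAIN] PC=3: INC 2 -> ACC=-13 [depth=0]
Event 30 (EXEC): [MAIN] PC=4: NOP [depth=0]
Event 31 (EXEC): [MAIN] PC=5: HALT [depth=0]
Max depth observed: 2

Answer: 2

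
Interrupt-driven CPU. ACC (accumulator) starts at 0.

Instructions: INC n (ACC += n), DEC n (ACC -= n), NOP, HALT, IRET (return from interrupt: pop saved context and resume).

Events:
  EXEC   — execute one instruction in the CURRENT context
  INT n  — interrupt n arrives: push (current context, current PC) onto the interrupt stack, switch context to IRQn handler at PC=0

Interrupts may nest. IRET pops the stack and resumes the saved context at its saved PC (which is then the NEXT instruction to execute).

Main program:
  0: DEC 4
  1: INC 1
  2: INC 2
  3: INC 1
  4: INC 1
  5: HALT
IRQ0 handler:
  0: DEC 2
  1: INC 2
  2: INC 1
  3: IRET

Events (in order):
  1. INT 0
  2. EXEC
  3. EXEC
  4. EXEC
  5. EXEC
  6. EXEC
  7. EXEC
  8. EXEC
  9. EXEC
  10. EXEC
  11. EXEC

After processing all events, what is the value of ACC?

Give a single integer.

Answer: 2

Derivation:
Event 1 (INT 0): INT 0 arrives: push (MAIN, PC=0), enter IRQ0 at PC=0 (depth now 1)
Event 2 (EXEC): [IRQ0] PC=0: DEC 2 -> ACC=-2
Event 3 (EXEC): [IRQ0] PC=1: INC 2 -> ACC=0
Event 4 (EXEC): [IRQ0] PC=2: INC 1 -> ACC=1
Event 5 (EXEC): [IRQ0] PC=3: IRET -> resume MAIN at PC=0 (depth now 0)
Event 6 (EXEC): [MAIN] PC=0: DEC 4 -> ACC=-3
Event 7 (EXEC): [MAIN] PC=1: INC 1 -> ACC=-2
Event 8 (EXEC): [MAIN] PC=2: INC 2 -> ACC=0
Event 9 (EXEC): [MAIN] PC=3: INC 1 -> ACC=1
Event 10 (EXEC): [MAIN] PC=4: INC 1 -> ACC=2
Event 11 (EXEC): [MAIN] PC=5: HALT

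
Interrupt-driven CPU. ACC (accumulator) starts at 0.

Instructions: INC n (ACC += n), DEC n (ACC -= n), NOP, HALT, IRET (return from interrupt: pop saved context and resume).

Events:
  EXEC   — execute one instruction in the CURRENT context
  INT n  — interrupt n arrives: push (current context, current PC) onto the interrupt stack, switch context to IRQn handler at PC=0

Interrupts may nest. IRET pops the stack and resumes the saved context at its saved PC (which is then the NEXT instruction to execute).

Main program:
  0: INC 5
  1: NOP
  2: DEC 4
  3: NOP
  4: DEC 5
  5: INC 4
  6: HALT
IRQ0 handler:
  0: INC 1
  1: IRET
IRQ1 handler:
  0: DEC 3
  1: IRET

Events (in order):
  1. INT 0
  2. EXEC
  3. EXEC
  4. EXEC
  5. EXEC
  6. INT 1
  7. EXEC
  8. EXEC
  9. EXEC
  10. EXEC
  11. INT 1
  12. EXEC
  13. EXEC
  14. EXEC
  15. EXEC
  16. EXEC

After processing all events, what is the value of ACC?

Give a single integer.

Answer: -5

Derivation:
Event 1 (INT 0): INT 0 arrives: push (MAIN, PC=0), enter IRQ0 at PC=0 (depth now 1)
Event 2 (EXEC): [IRQ0] PC=0: INC 1 -> ACC=1
Event 3 (EXEC): [IRQ0] PC=1: IRET -> resume MAIN at PC=0 (depth now 0)
Event 4 (EXEC): [MAIN] PC=0: INC 5 -> ACC=6
Event 5 (EXEC): [MAIN] PC=1: NOP
Event 6 (INT 1): INT 1 arrives: push (MAIN, PC=2), enter IRQ1 at PC=0 (depth now 1)
Event 7 (EXEC): [IRQ1] PC=0: DEC 3 -> ACC=3
Event 8 (EXEC): [IRQ1] PC=1: IRET -> resume MAIN at PC=2 (depth now 0)
Event 9 (EXEC): [MAIN] PC=2: DEC 4 -> ACC=-1
Event 10 (EXEC): [MAIN] PC=3: NOP
Event 11 (INT 1): INT 1 arrives: push (MAIN, PC=4), enter IRQ1 at PC=0 (depth now 1)
Event 12 (EXEC): [IRQ1] PC=0: DEC 3 -> ACC=-4
Event 13 (EXEC): [IRQ1] PC=1: IRET -> resume MAIN at PC=4 (depth now 0)
Event 14 (EXEC): [MAIN] PC=4: DEC 5 -> ACC=-9
Event 15 (EXEC): [MAIN] PC=5: INC 4 -> ACC=-5
Event 16 (EXEC): [MAIN] PC=6: HALT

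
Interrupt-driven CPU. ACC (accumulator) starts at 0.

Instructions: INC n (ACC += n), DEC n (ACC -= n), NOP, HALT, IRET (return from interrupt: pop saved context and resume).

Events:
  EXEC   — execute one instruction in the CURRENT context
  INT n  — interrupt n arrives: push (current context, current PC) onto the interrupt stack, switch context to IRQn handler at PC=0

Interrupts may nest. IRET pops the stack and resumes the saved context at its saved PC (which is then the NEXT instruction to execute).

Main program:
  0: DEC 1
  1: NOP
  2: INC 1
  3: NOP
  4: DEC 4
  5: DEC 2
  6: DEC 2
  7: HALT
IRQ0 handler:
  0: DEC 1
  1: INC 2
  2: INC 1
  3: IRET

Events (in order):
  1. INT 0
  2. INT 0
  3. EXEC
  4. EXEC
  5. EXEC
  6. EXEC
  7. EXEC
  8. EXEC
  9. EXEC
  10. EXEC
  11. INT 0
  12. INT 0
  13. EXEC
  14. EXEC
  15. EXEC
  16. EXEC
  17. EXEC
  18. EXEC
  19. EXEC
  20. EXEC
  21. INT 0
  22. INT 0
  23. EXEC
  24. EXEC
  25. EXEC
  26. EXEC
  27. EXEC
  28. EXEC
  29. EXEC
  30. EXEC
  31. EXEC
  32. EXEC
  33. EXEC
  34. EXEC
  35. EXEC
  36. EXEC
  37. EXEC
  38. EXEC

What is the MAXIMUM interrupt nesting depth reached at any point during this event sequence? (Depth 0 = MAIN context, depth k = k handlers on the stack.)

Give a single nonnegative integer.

Event 1 (INT 0): INT 0 arrives: push (MAIN, PC=0), enter IRQ0 at PC=0 (depth now 1) [depth=1]
Event 2 (INT 0): INT 0 arrives: push (IRQ0, PC=0), enter IRQ0 at PC=0 (depth now 2) [depth=2]
Event 3 (EXEC): [IRQ0] PC=0: DEC 1 -> ACC=-1 [depth=2]
Event 4 (EXEC): [IRQ0] PC=1: INC 2 -> ACC=1 [depth=2]
Event 5 (EXEC): [IRQ0] PC=2: INC 1 -> ACC=2 [depth=2]
Event 6 (EXEC): [IRQ0] PC=3: IRET -> resume IRQ0 at PC=0 (depth now 1) [depth=1]
Event 7 (EXEC): [IRQ0] PC=0: DEC 1 -> ACC=1 [depth=1]
Event 8 (EXEC): [IRQ0] PC=1: INC 2 -> ACC=3 [depth=1]
Event 9 (EXEC): [IRQ0] PC=2: INC 1 -> ACC=4 [depth=1]
Event 10 (EXEC): [IRQ0] PC=3: IRET -> resume MAIN at PC=0 (depth now 0) [depth=0]
Event 11 (INT 0): INT 0 arrives: push (MAIN, PC=0), enter IRQ0 at PC=0 (depth now 1) [depth=1]
Event 12 (INT 0): INT 0 arrives: push (IRQ0, PC=0), enter IRQ0 at PC=0 (depth now 2) [depth=2]
Event 13 (EXEC): [IRQ0] PC=0: DEC 1 -> ACC=3 [depth=2]
Event 14 (EXEC): [IRQ0] PC=1: INC 2 -> ACC=5 [depth=2]
Event 15 (EXEC): [IRQ0] PC=2: INC 1 -> ACC=6 [depth=2]
Event 16 (EXEC): [IRQ0] PC=3: IRET -> resume IRQ0 at PC=0 (depth now 1) [depth=1]
Event 17 (EXEC): [IRQ0] PC=0: DEC 1 -> ACC=5 [depth=1]
Event 18 (EXEC): [IRQ0] PC=1: INC 2 -> ACC=7 [depth=1]
Event 19 (EXEC): [IRQ0] PC=2: INC 1 -> ACC=8 [depth=1]
Event 20 (EXEC): [IRQ0] PC=3: IRET -> resume MAIN at PC=0 (depth now 0) [depth=0]
Event 21 (INT 0): INT 0 arrives: push (MAIN, PC=0), enter IRQ0 at PC=0 (depth now 1) [depth=1]
Event 22 (INT 0): INT 0 arrives: push (IRQ0, PC=0), enter IRQ0 at PC=0 (depth now 2) [depth=2]
Event 23 (EXEC): [IRQ0] PC=0: DEC 1 -> ACC=7 [depth=2]
Event 24 (EXEC): [IRQ0] PC=1: INC 2 -> ACC=9 [depth=2]
Event 25 (EXEC): [IRQ0] PC=2: INC 1 -> ACC=10 [depth=2]
Event 26 (EXEC): [IRQ0] PC=3: IRET -> resume IRQ0 at PC=0 (depth now 1) [depth=1]
Event 27 (EXEC): [IRQ0] PC=0: DEC 1 -> ACC=9 [depth=1]
Event 28 (EXEC): [IRQ0] PC=1: INC 2 -> ACC=11 [depth=1]
Event 29 (EXEC): [IRQ0] PC=2: INC 1 -> ACC=12 [depth=1]
Event 30 (EXEC): [IRQ0] PC=3: IRET -> resume MAIN at PC=0 (depth now 0) [depth=0]
Event 31 (EXEC): [MAIN] PC=0: DEC 1 -> ACC=11 [depth=0]
Event 32 (EXEC): [MAIN] PC=1: NOP [depth=0]
Event 33 (EXEC): [MAIN] PC=2: INC 1 -> ACC=12 [depth=0]
Event 34 (EXEC): [MAIN] PC=3: NOP [depth=0]
Event 35 (EXEC): [MAIN] PC=4: DEC 4 -> ACC=8 [depth=0]
Event 36 (EXEC): [MAIN] PC=5: DEC 2 -> ACC=6 [depth=0]
Event 37 (EXEC): [MAIN] PC=6: DEC 2 -> ACC=4 [depth=0]
Event 38 (EXEC): [MAIN] PC=7: HALT [depth=0]
Max depth observed: 2

Answer: 2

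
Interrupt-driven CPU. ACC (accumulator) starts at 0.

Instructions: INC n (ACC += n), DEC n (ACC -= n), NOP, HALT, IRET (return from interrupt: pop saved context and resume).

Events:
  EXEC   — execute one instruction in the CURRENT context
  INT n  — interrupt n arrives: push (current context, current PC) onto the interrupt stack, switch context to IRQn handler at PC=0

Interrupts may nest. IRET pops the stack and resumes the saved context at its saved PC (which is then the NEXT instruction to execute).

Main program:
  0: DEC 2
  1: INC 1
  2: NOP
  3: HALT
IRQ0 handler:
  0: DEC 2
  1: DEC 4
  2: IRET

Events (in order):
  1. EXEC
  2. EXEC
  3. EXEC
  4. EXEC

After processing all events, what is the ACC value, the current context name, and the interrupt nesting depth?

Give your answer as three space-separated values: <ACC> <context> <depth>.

Event 1 (EXEC): [MAIN] PC=0: DEC 2 -> ACC=-2
Event 2 (EXEC): [MAIN] PC=1: INC 1 -> ACC=-1
Event 3 (EXEC): [MAIN] PC=2: NOP
Event 4 (EXEC): [MAIN] PC=3: HALT

Answer: -1 MAIN 0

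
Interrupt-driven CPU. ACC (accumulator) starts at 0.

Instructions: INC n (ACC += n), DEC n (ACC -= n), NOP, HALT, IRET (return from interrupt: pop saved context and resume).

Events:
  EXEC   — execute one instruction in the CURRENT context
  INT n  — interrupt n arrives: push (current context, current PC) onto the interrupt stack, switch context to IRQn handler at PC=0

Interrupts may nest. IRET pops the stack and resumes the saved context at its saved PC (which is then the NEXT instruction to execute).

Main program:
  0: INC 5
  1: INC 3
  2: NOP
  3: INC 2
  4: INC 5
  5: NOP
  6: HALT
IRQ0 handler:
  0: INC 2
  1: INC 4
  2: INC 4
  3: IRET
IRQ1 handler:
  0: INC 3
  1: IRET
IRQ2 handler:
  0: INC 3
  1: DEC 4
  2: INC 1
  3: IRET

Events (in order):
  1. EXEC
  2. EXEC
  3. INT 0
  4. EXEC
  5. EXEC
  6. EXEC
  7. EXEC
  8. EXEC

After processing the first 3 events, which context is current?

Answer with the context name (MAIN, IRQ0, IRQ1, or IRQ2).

Event 1 (EXEC): [MAIN] PC=0: INC 5 -> ACC=5
Event 2 (EXEC): [MAIN] PC=1: INC 3 -> ACC=8
Event 3 (INT 0): INT 0 arrives: push (MAIN, PC=2), enter IRQ0 at PC=0 (depth now 1)

Answer: IRQ0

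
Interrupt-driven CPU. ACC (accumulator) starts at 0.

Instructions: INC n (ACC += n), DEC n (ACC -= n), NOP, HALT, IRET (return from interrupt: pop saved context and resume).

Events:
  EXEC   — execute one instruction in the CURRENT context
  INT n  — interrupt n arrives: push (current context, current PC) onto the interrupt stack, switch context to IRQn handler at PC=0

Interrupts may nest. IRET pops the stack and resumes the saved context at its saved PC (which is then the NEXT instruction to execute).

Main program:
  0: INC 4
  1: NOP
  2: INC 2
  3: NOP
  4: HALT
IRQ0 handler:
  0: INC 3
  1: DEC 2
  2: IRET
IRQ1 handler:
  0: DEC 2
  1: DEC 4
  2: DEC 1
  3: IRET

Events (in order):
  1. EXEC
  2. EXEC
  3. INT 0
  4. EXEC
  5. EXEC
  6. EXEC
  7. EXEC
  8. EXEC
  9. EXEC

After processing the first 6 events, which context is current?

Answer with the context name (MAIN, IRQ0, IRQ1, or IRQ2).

Event 1 (EXEC): [MAIN] PC=0: INC 4 -> ACC=4
Event 2 (EXEC): [MAIN] PC=1: NOP
Event 3 (INT 0): INT 0 arrives: push (MAIN, PC=2), enter IRQ0 at PC=0 (depth now 1)
Event 4 (EXEC): [IRQ0] PC=0: INC 3 -> ACC=7
Event 5 (EXEC): [IRQ0] PC=1: DEC 2 -> ACC=5
Event 6 (EXEC): [IRQ0] PC=2: IRET -> resume MAIN at PC=2 (depth now 0)

Answer: MAIN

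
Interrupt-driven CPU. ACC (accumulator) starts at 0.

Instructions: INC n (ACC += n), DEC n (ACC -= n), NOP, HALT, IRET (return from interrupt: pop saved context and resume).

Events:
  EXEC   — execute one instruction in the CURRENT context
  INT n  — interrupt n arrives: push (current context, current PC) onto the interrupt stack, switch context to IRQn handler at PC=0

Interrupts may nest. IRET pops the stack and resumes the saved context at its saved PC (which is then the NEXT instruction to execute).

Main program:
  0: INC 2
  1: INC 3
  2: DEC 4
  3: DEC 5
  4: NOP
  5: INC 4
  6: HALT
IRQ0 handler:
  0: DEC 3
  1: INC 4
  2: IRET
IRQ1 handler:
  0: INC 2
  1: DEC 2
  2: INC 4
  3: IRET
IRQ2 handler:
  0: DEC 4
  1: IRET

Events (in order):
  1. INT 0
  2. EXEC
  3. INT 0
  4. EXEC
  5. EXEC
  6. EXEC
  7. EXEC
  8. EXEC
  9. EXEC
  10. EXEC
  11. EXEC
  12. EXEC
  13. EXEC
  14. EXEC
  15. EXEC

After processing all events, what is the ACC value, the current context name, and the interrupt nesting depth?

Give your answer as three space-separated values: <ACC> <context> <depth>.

Answer: 2 MAIN 0

Derivation:
Event 1 (INT 0): INT 0 arrives: push (MAIN, PC=0), enter IRQ0 at PC=0 (depth now 1)
Event 2 (EXEC): [IRQ0] PC=0: DEC 3 -> ACC=-3
Event 3 (INT 0): INT 0 arrives: push (IRQ0, PC=1), enter IRQ0 at PC=0 (depth now 2)
Event 4 (EXEC): [IRQ0] PC=0: DEC 3 -> ACC=-6
Event 5 (EXEC): [IRQ0] PC=1: INC 4 -> ACC=-2
Event 6 (EXEC): [IRQ0] PC=2: IRET -> resume IRQ0 at PC=1 (depth now 1)
Event 7 (EXEC): [IRQ0] PC=1: INC 4 -> ACC=2
Event 8 (EXEC): [IRQ0] PC=2: IRET -> resume MAIN at PC=0 (depth now 0)
Event 9 (EXEC): [MAIN] PC=0: INC 2 -> ACC=4
Event 10 (EXEC): [MAIN] PC=1: INC 3 -> ACC=7
Event 11 (EXEC): [MAIN] PC=2: DEC 4 -> ACC=3
Event 12 (EXEC): [MAIN] PC=3: DEC 5 -> ACC=-2
Event 13 (EXEC): [MAIN] PC=4: NOP
Event 14 (EXEC): [MAIN] PC=5: INC 4 -> ACC=2
Event 15 (EXEC): [MAIN] PC=6: HALT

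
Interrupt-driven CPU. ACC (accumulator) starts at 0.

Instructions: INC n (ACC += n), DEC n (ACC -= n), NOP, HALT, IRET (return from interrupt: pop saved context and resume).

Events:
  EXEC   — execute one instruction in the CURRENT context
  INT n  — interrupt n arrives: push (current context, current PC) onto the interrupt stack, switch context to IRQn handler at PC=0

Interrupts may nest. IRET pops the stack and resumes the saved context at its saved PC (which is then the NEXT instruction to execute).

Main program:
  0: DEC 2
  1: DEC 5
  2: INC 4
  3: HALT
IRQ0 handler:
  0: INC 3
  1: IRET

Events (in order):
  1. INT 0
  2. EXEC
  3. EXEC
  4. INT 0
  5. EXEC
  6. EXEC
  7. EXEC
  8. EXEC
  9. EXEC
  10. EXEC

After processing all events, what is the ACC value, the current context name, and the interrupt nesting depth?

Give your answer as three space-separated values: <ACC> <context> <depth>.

Event 1 (INT 0): INT 0 arrives: push (MAIN, PC=0), enter IRQ0 at PC=0 (depth now 1)
Event 2 (EXEC): [IRQ0] PC=0: INC 3 -> ACC=3
Event 3 (EXEC): [IRQ0] PC=1: IRET -> resume MAIN at PC=0 (depth now 0)
Event 4 (INT 0): INT 0 arrives: push (MAIN, PC=0), enter IRQ0 at PC=0 (depth now 1)
Event 5 (EXEC): [IRQ0] PC=0: INC 3 -> ACC=6
Event 6 (EXEC): [IRQ0] PC=1: IRET -> resume MAIN at PC=0 (depth now 0)
Event 7 (EXEC): [MAIN] PC=0: DEC 2 -> ACC=4
Event 8 (EXEC): [MAIN] PC=1: DEC 5 -> ACC=-1
Event 9 (EXEC): [MAIN] PC=2: INC 4 -> ACC=3
Event 10 (EXEC): [MAIN] PC=3: HALT

Answer: 3 MAIN 0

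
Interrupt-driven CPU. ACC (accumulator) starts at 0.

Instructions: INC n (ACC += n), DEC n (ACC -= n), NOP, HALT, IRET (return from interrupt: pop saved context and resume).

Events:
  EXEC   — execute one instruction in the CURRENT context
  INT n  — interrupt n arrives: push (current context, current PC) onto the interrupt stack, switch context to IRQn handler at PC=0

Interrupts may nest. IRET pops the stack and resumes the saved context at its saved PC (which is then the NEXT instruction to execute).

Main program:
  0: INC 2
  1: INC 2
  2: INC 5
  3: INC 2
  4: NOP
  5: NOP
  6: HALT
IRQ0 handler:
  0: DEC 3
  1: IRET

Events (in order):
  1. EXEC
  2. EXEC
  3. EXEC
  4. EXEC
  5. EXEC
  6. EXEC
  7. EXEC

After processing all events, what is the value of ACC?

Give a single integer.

Answer: 11

Derivation:
Event 1 (EXEC): [MAIN] PC=0: INC 2 -> ACC=2
Event 2 (EXEC): [MAIN] PC=1: INC 2 -> ACC=4
Event 3 (EXEC): [MAIN] PC=2: INC 5 -> ACC=9
Event 4 (EXEC): [MAIN] PC=3: INC 2 -> ACC=11
Event 5 (EXEC): [MAIN] PC=4: NOP
Event 6 (EXEC): [MAIN] PC=5: NOP
Event 7 (EXEC): [MAIN] PC=6: HALT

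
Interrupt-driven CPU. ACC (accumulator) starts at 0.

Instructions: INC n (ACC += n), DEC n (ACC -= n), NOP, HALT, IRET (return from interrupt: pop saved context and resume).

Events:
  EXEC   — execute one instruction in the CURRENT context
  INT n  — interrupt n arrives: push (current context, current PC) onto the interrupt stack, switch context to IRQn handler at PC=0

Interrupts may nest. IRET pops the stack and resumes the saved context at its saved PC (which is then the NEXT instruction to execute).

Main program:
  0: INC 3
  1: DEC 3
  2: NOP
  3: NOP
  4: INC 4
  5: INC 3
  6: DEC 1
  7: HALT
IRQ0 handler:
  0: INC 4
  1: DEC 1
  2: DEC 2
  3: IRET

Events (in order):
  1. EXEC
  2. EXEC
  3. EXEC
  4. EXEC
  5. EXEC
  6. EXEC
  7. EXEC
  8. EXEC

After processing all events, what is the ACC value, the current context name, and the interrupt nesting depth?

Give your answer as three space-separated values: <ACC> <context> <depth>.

Answer: 6 MAIN 0

Derivation:
Event 1 (EXEC): [MAIN] PC=0: INC 3 -> ACC=3
Event 2 (EXEC): [MAIN] PC=1: DEC 3 -> ACC=0
Event 3 (EXEC): [MAIN] PC=2: NOP
Event 4 (EXEC): [MAIN] PC=3: NOP
Event 5 (EXEC): [MAIN] PC=4: INC 4 -> ACC=4
Event 6 (EXEC): [MAIN] PC=5: INC 3 -> ACC=7
Event 7 (EXEC): [MAIN] PC=6: DEC 1 -> ACC=6
Event 8 (EXEC): [MAIN] PC=7: HALT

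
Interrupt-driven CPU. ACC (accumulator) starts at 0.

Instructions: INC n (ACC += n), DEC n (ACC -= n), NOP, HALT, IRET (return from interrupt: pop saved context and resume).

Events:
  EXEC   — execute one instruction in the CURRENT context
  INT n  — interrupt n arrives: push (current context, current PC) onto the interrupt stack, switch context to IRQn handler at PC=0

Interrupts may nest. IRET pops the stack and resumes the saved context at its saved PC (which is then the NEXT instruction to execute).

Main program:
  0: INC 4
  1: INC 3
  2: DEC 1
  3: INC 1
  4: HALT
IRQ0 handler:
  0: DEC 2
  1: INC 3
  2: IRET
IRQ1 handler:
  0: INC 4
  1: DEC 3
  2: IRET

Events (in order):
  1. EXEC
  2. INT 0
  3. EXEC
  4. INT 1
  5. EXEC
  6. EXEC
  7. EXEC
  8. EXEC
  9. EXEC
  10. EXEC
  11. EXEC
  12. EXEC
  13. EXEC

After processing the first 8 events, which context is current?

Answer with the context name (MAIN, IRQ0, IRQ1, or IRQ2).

Event 1 (EXEC): [MAIN] PC=0: INC 4 -> ACC=4
Event 2 (INT 0): INT 0 arrives: push (MAIN, PC=1), enter IRQ0 at PC=0 (depth now 1)
Event 3 (EXEC): [IRQ0] PC=0: DEC 2 -> ACC=2
Event 4 (INT 1): INT 1 arrives: push (IRQ0, PC=1), enter IRQ1 at PC=0 (depth now 2)
Event 5 (EXEC): [IRQ1] PC=0: INC 4 -> ACC=6
Event 6 (EXEC): [IRQ1] PC=1: DEC 3 -> ACC=3
Event 7 (EXEC): [IRQ1] PC=2: IRET -> resume IRQ0 at PC=1 (depth now 1)
Event 8 (EXEC): [IRQ0] PC=1: INC 3 -> ACC=6

Answer: IRQ0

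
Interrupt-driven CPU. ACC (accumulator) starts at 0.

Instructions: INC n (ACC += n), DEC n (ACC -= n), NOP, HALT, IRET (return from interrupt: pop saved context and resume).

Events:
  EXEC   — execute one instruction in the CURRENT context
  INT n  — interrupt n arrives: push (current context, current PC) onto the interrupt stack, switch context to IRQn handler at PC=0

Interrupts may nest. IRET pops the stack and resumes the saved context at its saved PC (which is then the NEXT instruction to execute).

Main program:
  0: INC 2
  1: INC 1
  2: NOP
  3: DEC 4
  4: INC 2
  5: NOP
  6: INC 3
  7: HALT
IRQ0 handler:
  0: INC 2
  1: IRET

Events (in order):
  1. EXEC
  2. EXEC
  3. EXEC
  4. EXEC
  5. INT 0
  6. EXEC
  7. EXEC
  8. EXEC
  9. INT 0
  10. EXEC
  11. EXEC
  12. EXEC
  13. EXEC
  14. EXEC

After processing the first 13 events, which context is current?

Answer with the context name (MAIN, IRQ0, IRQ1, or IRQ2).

Answer: MAIN

Derivation:
Event 1 (EXEC): [MAIN] PC=0: INC 2 -> ACC=2
Event 2 (EXEC): [MAIN] PC=1: INC 1 -> ACC=3
Event 3 (EXEC): [MAIN] PC=2: NOP
Event 4 (EXEC): [MAIN] PC=3: DEC 4 -> ACC=-1
Event 5 (INT 0): INT 0 arrives: push (MAIN, PC=4), enter IRQ0 at PC=0 (depth now 1)
Event 6 (EXEC): [IRQ0] PC=0: INC 2 -> ACC=1
Event 7 (EXEC): [IRQ0] PC=1: IRET -> resume MAIN at PC=4 (depth now 0)
Event 8 (EXEC): [MAIN] PC=4: INC 2 -> ACC=3
Event 9 (INT 0): INT 0 arrives: push (MAIN, PC=5), enter IRQ0 at PC=0 (depth now 1)
Event 10 (EXEC): [IRQ0] PC=0: INC 2 -> ACC=5
Event 11 (EXEC): [IRQ0] PC=1: IRET -> resume MAIN at PC=5 (depth now 0)
Event 12 (EXEC): [MAIN] PC=5: NOP
Event 13 (EXEC): [MAIN] PC=6: INC 3 -> ACC=8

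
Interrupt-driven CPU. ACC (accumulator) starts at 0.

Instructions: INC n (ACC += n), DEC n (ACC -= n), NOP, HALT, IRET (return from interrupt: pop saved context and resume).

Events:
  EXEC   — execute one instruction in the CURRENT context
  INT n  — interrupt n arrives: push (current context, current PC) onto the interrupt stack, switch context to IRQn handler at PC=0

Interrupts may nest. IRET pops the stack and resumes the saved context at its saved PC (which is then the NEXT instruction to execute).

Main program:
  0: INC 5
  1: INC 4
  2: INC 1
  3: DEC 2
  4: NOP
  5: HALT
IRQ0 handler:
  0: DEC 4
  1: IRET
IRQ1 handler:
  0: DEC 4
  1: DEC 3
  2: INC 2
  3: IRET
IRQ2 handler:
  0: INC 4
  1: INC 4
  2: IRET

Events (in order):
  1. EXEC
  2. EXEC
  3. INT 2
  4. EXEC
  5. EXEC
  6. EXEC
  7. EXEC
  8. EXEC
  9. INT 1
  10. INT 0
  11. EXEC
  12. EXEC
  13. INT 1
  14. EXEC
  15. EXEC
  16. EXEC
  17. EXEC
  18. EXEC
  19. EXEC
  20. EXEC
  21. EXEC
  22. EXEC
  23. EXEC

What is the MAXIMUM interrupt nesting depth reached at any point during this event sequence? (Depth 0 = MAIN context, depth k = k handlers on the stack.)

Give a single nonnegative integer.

Answer: 2

Derivation:
Event 1 (EXEC): [MAIN] PC=0: INC 5 -> ACC=5 [depth=0]
Event 2 (EXEC): [MAIN] PC=1: INC 4 -> ACC=9 [depth=0]
Event 3 (INT 2): INT 2 arrives: push (MAIN, PC=2), enter IRQ2 at PC=0 (depth now 1) [depth=1]
Event 4 (EXEC): [IRQ2] PC=0: INC 4 -> ACC=13 [depth=1]
Event 5 (EXEC): [IRQ2] PC=1: INC 4 -> ACC=17 [depth=1]
Event 6 (EXEC): [IRQ2] PC=2: IRET -> resume MAIN at PC=2 (depth now 0) [depth=0]
Event 7 (EXEC): [MAIN] PC=2: INC 1 -> ACC=18 [depth=0]
Event 8 (EXEC): [MAIN] PC=3: DEC 2 -> ACC=16 [depth=0]
Event 9 (INT 1): INT 1 arrives: push (MAIN, PC=4), enter IRQ1 at PC=0 (depth now 1) [depth=1]
Event 10 (INT 0): INT 0 arrives: push (IRQ1, PC=0), enter IRQ0 at PC=0 (depth now 2) [depth=2]
Event 11 (EXEC): [IRQ0] PC=0: DEC 4 -> ACC=12 [depth=2]
Event 12 (EXEC): [IRQ0] PC=1: IRET -> resume IRQ1 at PC=0 (depth now 1) [depth=1]
Event 13 (INT 1): INT 1 arrives: push (IRQ1, PC=0), enter IRQ1 at PC=0 (depth now 2) [depth=2]
Event 14 (EXEC): [IRQ1] PC=0: DEC 4 -> ACC=8 [depth=2]
Event 15 (EXEC): [IRQ1] PC=1: DEC 3 -> ACC=5 [depth=2]
Event 16 (EXEC): [IRQ1] PC=2: INC 2 -> ACC=7 [depth=2]
Event 17 (EXEC): [IRQ1] PC=3: IRET -> resume IRQ1 at PC=0 (depth now 1) [depth=1]
Event 18 (EXEC): [IRQ1] PC=0: DEC 4 -> ACC=3 [depth=1]
Event 19 (EXEC): [IRQ1] PC=1: DEC 3 -> ACC=0 [depth=1]
Event 20 (EXEC): [IRQ1] PC=2: INC 2 -> ACC=2 [depth=1]
Event 21 (EXEC): [IRQ1] PC=3: IRET -> resume MAIN at PC=4 (depth now 0) [depth=0]
Event 22 (EXEC): [MAIN] PC=4: NOP [depth=0]
Event 23 (EXEC): [MAIN] PC=5: HALT [depth=0]
Max depth observed: 2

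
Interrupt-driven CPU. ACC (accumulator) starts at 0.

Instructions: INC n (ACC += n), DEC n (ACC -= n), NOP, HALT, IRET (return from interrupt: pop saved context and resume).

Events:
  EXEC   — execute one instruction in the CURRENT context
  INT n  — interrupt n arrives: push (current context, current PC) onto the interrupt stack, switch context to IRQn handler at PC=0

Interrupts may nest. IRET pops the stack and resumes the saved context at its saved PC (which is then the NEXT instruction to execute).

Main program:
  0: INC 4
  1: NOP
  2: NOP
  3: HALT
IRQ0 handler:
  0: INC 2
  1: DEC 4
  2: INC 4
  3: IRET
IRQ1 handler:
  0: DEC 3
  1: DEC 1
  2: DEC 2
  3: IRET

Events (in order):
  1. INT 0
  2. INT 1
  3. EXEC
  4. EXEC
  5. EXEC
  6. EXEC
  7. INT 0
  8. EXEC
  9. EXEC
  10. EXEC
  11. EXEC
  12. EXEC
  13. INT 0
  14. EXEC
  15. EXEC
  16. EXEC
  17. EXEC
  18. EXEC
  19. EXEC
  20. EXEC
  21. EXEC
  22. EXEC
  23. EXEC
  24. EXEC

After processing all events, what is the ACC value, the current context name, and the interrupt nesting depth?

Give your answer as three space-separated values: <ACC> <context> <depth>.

Event 1 (INT 0): INT 0 arrives: push (MAIN, PC=0), enter IRQ0 at PC=0 (depth now 1)
Event 2 (INT 1): INT 1 arrives: push (IRQ0, PC=0), enter IRQ1 at PC=0 (depth now 2)
Event 3 (EXEC): [IRQ1] PC=0: DEC 3 -> ACC=-3
Event 4 (EXEC): [IRQ1] PC=1: DEC 1 -> ACC=-4
Event 5 (EXEC): [IRQ1] PC=2: DEC 2 -> ACC=-6
Event 6 (EXEC): [IRQ1] PC=3: IRET -> resume IRQ0 at PC=0 (depth now 1)
Event 7 (INT 0): INT 0 arrives: push (IRQ0, PC=0), enter IRQ0 at PC=0 (depth now 2)
Event 8 (EXEC): [IRQ0] PC=0: INC 2 -> ACC=-4
Event 9 (EXEC): [IRQ0] PC=1: DEC 4 -> ACC=-8
Event 10 (EXEC): [IRQ0] PC=2: INC 4 -> ACC=-4
Event 11 (EXEC): [IRQ0] PC=3: IRET -> resume IRQ0 at PC=0 (depth now 1)
Event 12 (EXEC): [IRQ0] PC=0: INC 2 -> ACC=-2
Event 13 (INT 0): INT 0 arrives: push (IRQ0, PC=1), enter IRQ0 at PC=0 (depth now 2)
Event 14 (EXEC): [IRQ0] PC=0: INC 2 -> ACC=0
Event 15 (EXEC): [IRQ0] PC=1: DEC 4 -> ACC=-4
Event 16 (EXEC): [IRQ0] PC=2: INC 4 -> ACC=0
Event 17 (EXEC): [IRQ0] PC=3: IRET -> resume IRQ0 at PC=1 (depth now 1)
Event 18 (EXEC): [IRQ0] PC=1: DEC 4 -> ACC=-4
Event 19 (EXEC): [IRQ0] PC=2: INC 4 -> ACC=0
Event 20 (EXEC): [IRQ0] PC=3: IRET -> resume MAIN at PC=0 (depth now 0)
Event 21 (EXEC): [MAIN] PC=0: INC 4 -> ACC=4
Event 22 (EXEC): [MAIN] PC=1: NOP
Event 23 (EXEC): [MAIN] PC=2: NOP
Event 24 (EXEC): [MAIN] PC=3: HALT

Answer: 4 MAIN 0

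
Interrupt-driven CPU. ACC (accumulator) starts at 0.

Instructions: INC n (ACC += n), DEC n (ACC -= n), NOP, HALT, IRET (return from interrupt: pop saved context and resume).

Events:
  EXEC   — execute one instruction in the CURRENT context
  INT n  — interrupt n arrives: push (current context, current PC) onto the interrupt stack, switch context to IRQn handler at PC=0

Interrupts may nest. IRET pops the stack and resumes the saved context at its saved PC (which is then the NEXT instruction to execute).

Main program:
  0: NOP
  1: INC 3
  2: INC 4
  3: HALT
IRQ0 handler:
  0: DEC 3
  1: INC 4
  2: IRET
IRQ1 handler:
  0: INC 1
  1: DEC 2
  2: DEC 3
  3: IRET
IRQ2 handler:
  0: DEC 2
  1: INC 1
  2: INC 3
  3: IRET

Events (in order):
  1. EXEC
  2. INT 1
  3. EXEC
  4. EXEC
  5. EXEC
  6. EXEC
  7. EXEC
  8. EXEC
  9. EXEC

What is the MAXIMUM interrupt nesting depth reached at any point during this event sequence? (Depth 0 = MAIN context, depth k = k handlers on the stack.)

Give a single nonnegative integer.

Event 1 (EXEC): [MAIN] PC=0: NOP [depth=0]
Event 2 (INT 1): INT 1 arrives: push (MAIN, PC=1), enter IRQ1 at PC=0 (depth now 1) [depth=1]
Event 3 (EXEC): [IRQ1] PC=0: INC 1 -> ACC=1 [depth=1]
Event 4 (EXEC): [IRQ1] PC=1: DEC 2 -> ACC=-1 [depth=1]
Event 5 (EXEC): [IRQ1] PC=2: DEC 3 -> ACC=-4 [depth=1]
Event 6 (EXEC): [IRQ1] PC=3: IRET -> resume MAIN at PC=1 (depth now 0) [depth=0]
Event 7 (EXEC): [MAIN] PC=1: INC 3 -> ACC=-1 [depth=0]
Event 8 (EXEC): [MAIN] PC=2: INC 4 -> ACC=3 [depth=0]
Event 9 (EXEC): [MAIN] PC=3: HALT [depth=0]
Max depth observed: 1

Answer: 1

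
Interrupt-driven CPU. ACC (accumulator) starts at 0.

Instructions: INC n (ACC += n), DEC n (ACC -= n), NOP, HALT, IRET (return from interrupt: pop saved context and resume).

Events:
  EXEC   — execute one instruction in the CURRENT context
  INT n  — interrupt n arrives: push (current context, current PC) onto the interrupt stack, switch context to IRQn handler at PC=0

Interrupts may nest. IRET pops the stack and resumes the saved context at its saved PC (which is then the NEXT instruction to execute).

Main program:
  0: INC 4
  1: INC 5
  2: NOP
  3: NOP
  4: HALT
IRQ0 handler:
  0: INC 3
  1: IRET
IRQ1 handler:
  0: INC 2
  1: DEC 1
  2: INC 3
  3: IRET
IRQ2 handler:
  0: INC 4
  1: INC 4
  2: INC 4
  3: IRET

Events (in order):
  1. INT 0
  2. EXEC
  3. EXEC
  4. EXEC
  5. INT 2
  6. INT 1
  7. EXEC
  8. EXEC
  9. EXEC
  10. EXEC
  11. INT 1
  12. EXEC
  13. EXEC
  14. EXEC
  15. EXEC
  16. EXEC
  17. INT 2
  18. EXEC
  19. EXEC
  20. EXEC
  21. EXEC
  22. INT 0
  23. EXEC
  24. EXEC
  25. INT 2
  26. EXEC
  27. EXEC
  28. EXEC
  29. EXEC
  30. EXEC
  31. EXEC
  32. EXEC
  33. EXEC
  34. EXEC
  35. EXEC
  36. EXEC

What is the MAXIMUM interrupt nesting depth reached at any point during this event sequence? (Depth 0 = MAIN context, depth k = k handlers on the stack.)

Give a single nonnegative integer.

Answer: 2

Derivation:
Event 1 (INT 0): INT 0 arrives: push (MAIN, PC=0), enter IRQ0 at PC=0 (depth now 1) [depth=1]
Event 2 (EXEC): [IRQ0] PC=0: INC 3 -> ACC=3 [depth=1]
Event 3 (EXEC): [IRQ0] PC=1: IRET -> resume MAIN at PC=0 (depth now 0) [depth=0]
Event 4 (EXEC): [MAIN] PC=0: INC 4 -> ACC=7 [depth=0]
Event 5 (INT 2): INT 2 arrives: push (MAIN, PC=1), enter IRQ2 at PC=0 (depth now 1) [depth=1]
Event 6 (INT 1): INT 1 arrives: push (IRQ2, PC=0), enter IRQ1 at PC=0 (depth now 2) [depth=2]
Event 7 (EXEC): [IRQ1] PC=0: INC 2 -> ACC=9 [depth=2]
Event 8 (EXEC): [IRQ1] PC=1: DEC 1 -> ACC=8 [depth=2]
Event 9 (EXEC): [IRQ1] PC=2: INC 3 -> ACC=11 [depth=2]
Event 10 (EXEC): [IRQ1] PC=3: IRET -> resume IRQ2 at PC=0 (depth now 1) [depth=1]
Event 11 (INT 1): INT 1 arrives: push (IRQ2, PC=0), enter IRQ1 at PC=0 (depth now 2) [depth=2]
Event 12 (EXEC): [IRQ1] PC=0: INC 2 -> ACC=13 [depth=2]
Event 13 (EXEC): [IRQ1] PC=1: DEC 1 -> ACC=12 [depth=2]
Event 14 (EXEC): [IRQ1] PC=2: INC 3 -> ACC=15 [depth=2]
Event 15 (EXEC): [IRQ1] PC=3: IRET -> resume IRQ2 at PC=0 (depth now 1) [depth=1]
Event 16 (EXEC): [IRQ2] PC=0: INC 4 -> ACC=19 [depth=1]
Event 17 (INT 2): INT 2 arrives: push (IRQ2, PC=1), enter IRQ2 at PC=0 (depth now 2) [depth=2]
Event 18 (EXEC): [IRQ2] PC=0: INC 4 -> ACC=23 [depth=2]
Event 19 (EXEC): [IRQ2] PC=1: INC 4 -> ACC=27 [depth=2]
Event 20 (EXEC): [IRQ2] PC=2: INC 4 -> ACC=31 [depth=2]
Event 21 (EXEC): [IRQ2] PC=3: IRET -> resume IRQ2 at PC=1 (depth now 1) [depth=1]
Event 22 (INT 0): INT 0 arrives: push (IRQ2, PC=1), enter IRQ0 at PC=0 (depth now 2) [depth=2]
Event 23 (EXEC): [IRQ0] PC=0: INC 3 -> ACC=34 [depth=2]
Event 24 (EXEC): [IRQ0] PC=1: IRET -> resume IRQ2 at PC=1 (depth now 1) [depth=1]
Event 25 (INT 2): INT 2 arrives: push (IRQ2, PC=1), enter IRQ2 at PC=0 (depth now 2) [depth=2]
Event 26 (EXEC): [IRQ2] PC=0: INC 4 -> ACC=38 [depth=2]
Event 27 (EXEC): [IRQ2] PC=1: INC 4 -> ACC=42 [depth=2]
Event 28 (EXEC): [IRQ2] PC=2: INC 4 -> ACC=46 [depth=2]
Event 29 (EXEC): [IRQ2] PC=3: IRET -> resume IRQ2 at PC=1 (depth now 1) [depth=1]
Event 30 (EXEC): [IRQ2] PC=1: INC 4 -> ACC=50 [depth=1]
Event 31 (EXEC): [IRQ2] PC=2: INC 4 -> ACC=54 [depth=1]
Event 32 (EXEC): [IRQ2] PC=3: IRET -> resume MAIN at PC=1 (depth now 0) [depth=0]
Event 33 (EXEC): [MAIN] PC=1: INC 5 -> ACC=59 [depth=0]
Event 34 (EXEC): [MAIN] PC=2: NOP [depth=0]
Event 35 (EXEC): [MAIN] PC=3: NOP [depth=0]
Event 36 (EXEC): [MAIN] PC=4: HALT [depth=0]
Max depth observed: 2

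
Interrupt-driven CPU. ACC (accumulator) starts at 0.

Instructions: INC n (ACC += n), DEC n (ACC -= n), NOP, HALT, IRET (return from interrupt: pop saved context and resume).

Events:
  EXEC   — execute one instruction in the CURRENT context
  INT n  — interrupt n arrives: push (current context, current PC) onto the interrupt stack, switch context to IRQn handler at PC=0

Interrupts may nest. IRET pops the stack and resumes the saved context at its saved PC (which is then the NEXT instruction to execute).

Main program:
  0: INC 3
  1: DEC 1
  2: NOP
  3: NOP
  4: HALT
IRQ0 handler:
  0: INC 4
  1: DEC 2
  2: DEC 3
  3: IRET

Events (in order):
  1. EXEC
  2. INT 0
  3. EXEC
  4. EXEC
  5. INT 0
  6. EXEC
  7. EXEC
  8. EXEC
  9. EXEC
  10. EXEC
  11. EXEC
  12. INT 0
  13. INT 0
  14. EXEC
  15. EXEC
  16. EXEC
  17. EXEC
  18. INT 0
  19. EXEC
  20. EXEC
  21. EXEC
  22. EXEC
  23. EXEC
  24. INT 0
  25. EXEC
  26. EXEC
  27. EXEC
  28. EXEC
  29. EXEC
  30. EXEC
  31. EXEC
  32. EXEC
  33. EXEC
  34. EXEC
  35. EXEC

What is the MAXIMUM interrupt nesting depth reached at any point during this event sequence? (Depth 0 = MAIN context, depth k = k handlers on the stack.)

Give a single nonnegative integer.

Event 1 (EXEC): [MAIN] PC=0: INC 3 -> ACC=3 [depth=0]
Event 2 (INT 0): INT 0 arrives: push (MAIN, PC=1), enter IRQ0 at PC=0 (depth now 1) [depth=1]
Event 3 (EXEC): [IRQ0] PC=0: INC 4 -> ACC=7 [depth=1]
Event 4 (EXEC): [IRQ0] PC=1: DEC 2 -> ACC=5 [depth=1]
Event 5 (INT 0): INT 0 arrives: push (IRQ0, PC=2), enter IRQ0 at PC=0 (depth now 2) [depth=2]
Event 6 (EXEC): [IRQ0] PC=0: INC 4 -> ACC=9 [depth=2]
Event 7 (EXEC): [IRQ0] PC=1: DEC 2 -> ACC=7 [depth=2]
Event 8 (EXEC): [IRQ0] PC=2: DEC 3 -> ACC=4 [depth=2]
Event 9 (EXEC): [IRQ0] PC=3: IRET -> resume IRQ0 at PC=2 (depth now 1) [depth=1]
Event 10 (EXEC): [IRQ0] PC=2: DEC 3 -> ACC=1 [depth=1]
Event 11 (EXEC): [IRQ0] PC=3: IRET -> resume MAIN at PC=1 (depth now 0) [depth=0]
Event 12 (INT 0): INT 0 arrives: push (MAIN, PC=1), enter IRQ0 at PC=0 (depth now 1) [depth=1]
Event 13 (INT 0): INT 0 arrives: push (IRQ0, PC=0), enter IRQ0 at PC=0 (depth now 2) [depth=2]
Event 14 (EXEC): [IRQ0] PC=0: INC 4 -> ACC=5 [depth=2]
Event 15 (EXEC): [IRQ0] PC=1: DEC 2 -> ACC=3 [depth=2]
Event 16 (EXEC): [IRQ0] PC=2: DEC 3 -> ACC=0 [depth=2]
Event 17 (EXEC): [IRQ0] PC=3: IRET -> resume IRQ0 at PC=0 (depth now 1) [depth=1]
Event 18 (INT 0): INT 0 arrives: push (IRQ0, PC=0), enter IRQ0 at PC=0 (depth now 2) [depth=2]
Event 19 (EXEC): [IRQ0] PC=0: INC 4 -> ACC=4 [depth=2]
Event 20 (EXEC): [IRQ0] PC=1: DEC 2 -> ACC=2 [depth=2]
Event 21 (EXEC): [IRQ0] PC=2: DEC 3 -> ACC=-1 [depth=2]
Event 22 (EXEC): [IRQ0] PC=3: IRET -> resume IRQ0 at PC=0 (depth now 1) [depth=1]
Event 23 (EXEC): [IRQ0] PC=0: INC 4 -> ACC=3 [depth=1]
Event 24 (INT 0): INT 0 arrives: push (IRQ0, PC=1), enter IRQ0 at PC=0 (depth now 2) [depth=2]
Event 25 (EXEC): [IRQ0] PC=0: INC 4 -> ACC=7 [depth=2]
Event 26 (EXEC): [IRQ0] PC=1: DEC 2 -> ACC=5 [depth=2]
Event 27 (EXEC): [IRQ0] PC=2: DEC 3 -> ACC=2 [depth=2]
Event 28 (EXEC): [IRQ0] PC=3: IRET -> resume IRQ0 at PC=1 (depth now 1) [depth=1]
Event 29 (EXEC): [IRQ0] PC=1: DEC 2 -> ACC=0 [depth=1]
Event 30 (EXEC): [IRQ0] PC=2: DEC 3 -> ACC=-3 [depth=1]
Event 31 (EXEC): [IRQ0] PC=3: IRET -> resume MAIN at PC=1 (depth now 0) [depth=0]
Event 32 (EXEC): [MAIN] PC=1: DEC 1 -> ACC=-4 [depth=0]
Event 33 (EXEC): [MAIN] PC=2: NOP [depth=0]
Event 34 (EXEC): [MAIN] PC=3: NOP [depth=0]
Event 35 (EXEC): [MAIN] PC=4: HALT [depth=0]
Max depth observed: 2

Answer: 2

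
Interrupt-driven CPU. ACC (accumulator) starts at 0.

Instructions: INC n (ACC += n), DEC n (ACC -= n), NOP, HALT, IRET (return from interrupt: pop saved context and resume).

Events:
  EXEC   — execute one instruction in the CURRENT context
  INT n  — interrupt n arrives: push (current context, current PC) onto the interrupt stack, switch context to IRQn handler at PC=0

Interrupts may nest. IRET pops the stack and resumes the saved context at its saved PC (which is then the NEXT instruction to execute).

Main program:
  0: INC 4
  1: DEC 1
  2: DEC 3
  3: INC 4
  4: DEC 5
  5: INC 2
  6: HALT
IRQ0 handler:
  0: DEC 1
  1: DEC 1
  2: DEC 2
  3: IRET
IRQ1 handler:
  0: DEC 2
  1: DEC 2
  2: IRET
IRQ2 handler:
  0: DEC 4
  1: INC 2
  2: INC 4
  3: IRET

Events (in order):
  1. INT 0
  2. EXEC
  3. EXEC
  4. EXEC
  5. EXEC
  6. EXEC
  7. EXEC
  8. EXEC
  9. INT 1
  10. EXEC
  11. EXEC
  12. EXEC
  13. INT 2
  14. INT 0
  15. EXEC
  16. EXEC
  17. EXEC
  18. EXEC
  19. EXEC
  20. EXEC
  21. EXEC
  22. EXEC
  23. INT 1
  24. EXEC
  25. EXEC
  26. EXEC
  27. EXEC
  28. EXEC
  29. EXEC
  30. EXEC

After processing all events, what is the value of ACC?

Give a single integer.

Answer: -13

Derivation:
Event 1 (INT 0): INT 0 arrives: push (MAIN, PC=0), enter IRQ0 at PC=0 (depth now 1)
Event 2 (EXEC): [IRQ0] PC=0: DEC 1 -> ACC=-1
Event 3 (EXEC): [IRQ0] PC=1: DEC 1 -> ACC=-2
Event 4 (EXEC): [IRQ0] PC=2: DEC 2 -> ACC=-4
Event 5 (EXEC): [IRQ0] PC=3: IRET -> resume MAIN at PC=0 (depth now 0)
Event 6 (EXEC): [MAIN] PC=0: INC 4 -> ACC=0
Event 7 (EXEC): [MAIN] PC=1: DEC 1 -> ACC=-1
Event 8 (EXEC): [MAIN] PC=2: DEC 3 -> ACC=-4
Event 9 (INT 1): INT 1 arrives: push (MAIN, PC=3), enter IRQ1 at PC=0 (depth now 1)
Event 10 (EXEC): [IRQ1] PC=0: DEC 2 -> ACC=-6
Event 11 (EXEC): [IRQ1] PC=1: DEC 2 -> ACC=-8
Event 12 (EXEC): [IRQ1] PC=2: IRET -> resume MAIN at PC=3 (depth now 0)
Event 13 (INT 2): INT 2 arrives: push (MAIN, PC=3), enter IRQ2 at PC=0 (depth now 1)
Event 14 (INT 0): INT 0 arrives: push (IRQ2, PC=0), enter IRQ0 at PC=0 (depth now 2)
Event 15 (EXEC): [IRQ0] PC=0: DEC 1 -> ACC=-9
Event 16 (EXEC): [IRQ0] PC=1: DEC 1 -> ACC=-10
Event 17 (EXEC): [IRQ0] PC=2: DEC 2 -> ACC=-12
Event 18 (EXEC): [IRQ0] PC=3: IRET -> resume IRQ2 at PC=0 (depth now 1)
Event 19 (EXEC): [IRQ2] PC=0: DEC 4 -> ACC=-16
Event 20 (EXEC): [IRQ2] PC=1: INC 2 -> ACC=-14
Event 21 (EXEC): [IRQ2] PC=2: INC 4 -> ACC=-10
Event 22 (EXEC): [IRQ2] PC=3: IRET -> resume MAIN at PC=3 (depth now 0)
Event 23 (INT 1): INT 1 arrives: push (MAIN, PC=3), enter IRQ1 at PC=0 (depth now 1)
Event 24 (EXEC): [IRQ1] PC=0: DEC 2 -> ACC=-12
Event 25 (EXEC): [IRQ1] PC=1: DEC 2 -> ACC=-14
Event 26 (EXEC): [IRQ1] PC=2: IRET -> resume MAIN at PC=3 (depth now 0)
Event 27 (EXEC): [MAIN] PC=3: INC 4 -> ACC=-10
Event 28 (EXEC): [MAIN] PC=4: DEC 5 -> ACC=-15
Event 29 (EXEC): [MAIN] PC=5: INC 2 -> ACC=-13
Event 30 (EXEC): [MAIN] PC=6: HALT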